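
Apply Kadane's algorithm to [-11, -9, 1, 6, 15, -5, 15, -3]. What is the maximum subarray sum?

Using Kadane's algorithm on [-11, -9, 1, 6, 15, -5, 15, -3]:

Scanning through the array:
Position 1 (value -9): max_ending_here = -9, max_so_far = -9
Position 2 (value 1): max_ending_here = 1, max_so_far = 1
Position 3 (value 6): max_ending_here = 7, max_so_far = 7
Position 4 (value 15): max_ending_here = 22, max_so_far = 22
Position 5 (value -5): max_ending_here = 17, max_so_far = 22
Position 6 (value 15): max_ending_here = 32, max_so_far = 32
Position 7 (value -3): max_ending_here = 29, max_so_far = 32

Maximum subarray: [1, 6, 15, -5, 15]
Maximum sum: 32

The maximum subarray is [1, 6, 15, -5, 15] with sum 32. This subarray runs from index 2 to index 6.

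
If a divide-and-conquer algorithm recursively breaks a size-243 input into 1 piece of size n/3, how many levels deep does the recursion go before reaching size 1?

For divide and conquer with division factor 3:

Problem sizes at each level:
Level 0: 243
Level 1: 81
Level 2: 27
Level 3: 9
Level 4: 3
Level 5: 1

The root is level 0 and the size-1 base case is level 5 (the tree spans levels 0 through 5, i.e. 6 levels counting the root), so the depth is the number of divisions: log_3(243) = 5

The recursion tree depth is log_3(243) = 5. At each level, the problem size is divided by 3, so it takes 5 divisions to reduce to a base case of size 1. The algorithm makes 1 recursive call at each level.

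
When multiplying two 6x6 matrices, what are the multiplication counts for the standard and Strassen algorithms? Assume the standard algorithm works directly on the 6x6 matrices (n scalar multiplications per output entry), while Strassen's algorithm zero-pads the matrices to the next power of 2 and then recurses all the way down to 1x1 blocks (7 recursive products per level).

Matrix multiplication for 6x6 matrices:

Strassen's algorithm requires power-of-2 dimensions. Pad 6x6 to 8x8 (next power of 2).

Standard algorithm: 6^3 = 216 multiplications
Strassen's algorithm: 7^(log2(8)) = 7^3 = 343 multiplications
Difference: 216 - 343 = -127 (Strassen uses MORE here due to padding overhead — for small or just-over-power-of-2 n, padding can outweigh the per-level savings)

Standard: 216 multiplications (6^3). Strassen: 343 multiplications (7^3, after padding to 8x8). Strassen reduces 8 recursive multiplications to 7 at each level.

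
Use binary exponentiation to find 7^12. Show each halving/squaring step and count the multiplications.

Computing 7^12 by squaring (build up from 7^1; each line after the first costs one multiplication):

7^1 = 7
7^2 = (7^1)^2 = 7^2 = 49
7^3 = 7 * 7^2 = 7 * 49 = 343
7^6 = (7^3)^2 = 343^2 = 117649
7^12 = (7^6)^2 = 117649^2 = 13841287201

Result: 13841287201
Multiplications needed: 4 (4 lines after 7^1)

7^12 = 13841287201. Using exponentiation by squaring, this requires 4 multiplications. The key idea: if the exponent is even, square the half-power; if odd, multiply by the base once.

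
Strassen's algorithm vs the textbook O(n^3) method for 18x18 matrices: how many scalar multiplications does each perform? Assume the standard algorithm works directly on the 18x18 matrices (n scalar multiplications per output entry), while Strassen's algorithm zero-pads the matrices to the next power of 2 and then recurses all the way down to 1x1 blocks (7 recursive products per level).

Matrix multiplication for 18x18 matrices:

Strassen's algorithm requires power-of-2 dimensions. Pad 18x18 to 32x32 (next power of 2).

Standard algorithm: 18^3 = 5832 multiplications
Strassen's algorithm: 7^(log2(32)) = 7^5 = 16807 multiplications
Difference: 5832 - 16807 = -10975 (Strassen uses MORE here due to padding overhead — for small or just-over-power-of-2 n, padding can outweigh the per-level savings)

Standard: 5832 multiplications (18^3). Strassen: 16807 multiplications (7^5, after padding to 32x32). Strassen reduces 8 recursive multiplications to 7 at each level.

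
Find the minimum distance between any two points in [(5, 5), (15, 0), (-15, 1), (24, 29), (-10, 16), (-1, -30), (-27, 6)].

Computing all pairwise distances among 7 points:

d((5, 5), (15, 0)) = 11.1803 <-- minimum
d((5, 5), (-15, 1)) = 20.3961
d((5, 5), (24, 29)) = 30.6105
d((5, 5), (-10, 16)) = 18.6011
d((5, 5), (-1, -30)) = 35.5106
d((5, 5), (-27, 6)) = 32.0156
d((15, 0), (-15, 1)) = 30.0167
d((15, 0), (24, 29)) = 30.3645
d((15, 0), (-10, 16)) = 29.6816
d((15, 0), (-1, -30)) = 34.0
d((15, 0), (-27, 6)) = 42.4264
d((-15, 1), (24, 29)) = 48.0104
d((-15, 1), (-10, 16)) = 15.8114
d((-15, 1), (-1, -30)) = 34.0147
d((-15, 1), (-27, 6)) = 13.0
d((24, 29), (-10, 16)) = 36.4005
d((24, 29), (-1, -30)) = 64.0781
d((24, 29), (-27, 6)) = 55.9464
d((-10, 16), (-1, -30)) = 46.8722
d((-10, 16), (-27, 6)) = 19.7231
d((-1, -30), (-27, 6)) = 44.4072

Closest pair: (5, 5) and (15, 0) with distance 11.1803

The closest pair is (5, 5) and (15, 0) with Euclidean distance 11.1803. For 7 points, brute-force pairwise comparison is shown above. For large n, the divide-and-conquer algorithm (sort by x, recurse on halves, check the dividing strip) achieves O(n log n).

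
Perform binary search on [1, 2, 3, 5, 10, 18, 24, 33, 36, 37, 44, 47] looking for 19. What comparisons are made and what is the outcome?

Binary search for 19 in [1, 2, 3, 5, 10, 18, 24, 33, 36, 37, 44, 47]:

lo=0, hi=11, mid=5, arr[mid]=18 -> 18 < 19, search right half
lo=6, hi=11, mid=8, arr[mid]=36 -> 36 > 19, search left half
lo=6, hi=7, mid=6, arr[mid]=24 -> 24 > 19, search left half
lo=6 > hi=5, target 19 not found

Binary search determines that 19 is not in the array after 3 comparisons. The search space was exhausted without finding the target.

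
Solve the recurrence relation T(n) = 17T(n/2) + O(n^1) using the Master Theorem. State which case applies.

Master Theorem for T(n) = 17T(n/2) + O(n^1):

a = 17, b = 2, c = 1
log_b(a) = log_2(17) = 4.0875

Case 1: c = 1 < log_2(17) = 4.0875
T(n) = O(n^(log_2 17))

For T(n) = 17T(n/2) + O(n^1): log_2(17) = 4.0875. This is Case 1 of the Master Theorem (c < log_b(a), work dominated by leaves), giving O(n^(log_2 17)).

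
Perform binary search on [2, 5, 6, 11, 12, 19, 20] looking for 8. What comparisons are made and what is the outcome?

Binary search for 8 in [2, 5, 6, 11, 12, 19, 20]:

lo=0, hi=6, mid=3, arr[mid]=11 -> 11 > 8, search left half
lo=0, hi=2, mid=1, arr[mid]=5 -> 5 < 8, search right half
lo=2, hi=2, mid=2, arr[mid]=6 -> 6 < 8, search right half
lo=3 > hi=2, target 8 not found

Binary search determines that 8 is not in the array after 3 comparisons. The search space was exhausted without finding the target.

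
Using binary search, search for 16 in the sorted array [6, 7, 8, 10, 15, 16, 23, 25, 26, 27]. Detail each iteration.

Binary search for 16 in [6, 7, 8, 10, 15, 16, 23, 25, 26, 27]:

lo=0, hi=9, mid=4, arr[mid]=15 -> 15 < 16, search right half
lo=5, hi=9, mid=7, arr[mid]=25 -> 25 > 16, search left half
lo=5, hi=6, mid=5, arr[mid]=16 -> Found target at index 5!

Binary search finds 16 at index 5 after 3 comparisons. The search repeatedly halves the search space by comparing with the middle element.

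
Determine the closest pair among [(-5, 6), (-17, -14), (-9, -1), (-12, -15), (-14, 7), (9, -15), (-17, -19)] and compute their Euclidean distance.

Computing all pairwise distances among 7 points:

d((-5, 6), (-17, -14)) = 23.3238
d((-5, 6), (-9, -1)) = 8.0623
d((-5, 6), (-12, -15)) = 22.1359
d((-5, 6), (-14, 7)) = 9.0554
d((-5, 6), (9, -15)) = 25.2389
d((-5, 6), (-17, -19)) = 27.7308
d((-17, -14), (-9, -1)) = 15.2643
d((-17, -14), (-12, -15)) = 5.099
d((-17, -14), (-14, 7)) = 21.2132
d((-17, -14), (9, -15)) = 26.0192
d((-17, -14), (-17, -19)) = 5.0 <-- minimum
d((-9, -1), (-12, -15)) = 14.3178
d((-9, -1), (-14, 7)) = 9.434
d((-9, -1), (9, -15)) = 22.8035
d((-9, -1), (-17, -19)) = 19.6977
d((-12, -15), (-14, 7)) = 22.0907
d((-12, -15), (9, -15)) = 21.0
d((-12, -15), (-17, -19)) = 6.4031
d((-14, 7), (9, -15)) = 31.8277
d((-14, 7), (-17, -19)) = 26.1725
d((9, -15), (-17, -19)) = 26.3059

Closest pair: (-17, -14) and (-17, -19) with distance 5.0

The closest pair is (-17, -14) and (-17, -19) with Euclidean distance 5.0. For 7 points, brute-force pairwise comparison is shown above. For large n, the divide-and-conquer algorithm (sort by x, recurse on halves, check the dividing strip) achieves O(n log n).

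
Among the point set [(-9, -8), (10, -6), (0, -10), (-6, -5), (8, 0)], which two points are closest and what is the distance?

Computing all pairwise distances among 5 points:

d((-9, -8), (10, -6)) = 19.105
d((-9, -8), (0, -10)) = 9.2195
d((-9, -8), (-6, -5)) = 4.2426 <-- minimum
d((-9, -8), (8, 0)) = 18.7883
d((10, -6), (0, -10)) = 10.7703
d((10, -6), (-6, -5)) = 16.0312
d((10, -6), (8, 0)) = 6.3246
d((0, -10), (-6, -5)) = 7.8102
d((0, -10), (8, 0)) = 12.8062
d((-6, -5), (8, 0)) = 14.8661

Closest pair: (-9, -8) and (-6, -5) with distance 4.2426

The closest pair is (-9, -8) and (-6, -5) with Euclidean distance 4.2426. For 5 points, brute-force pairwise comparison is shown above. For large n, the divide-and-conquer algorithm (sort by x, recurse on halves, check the dividing strip) achieves O(n log n).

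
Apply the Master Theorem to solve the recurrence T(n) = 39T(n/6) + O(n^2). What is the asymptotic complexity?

Master Theorem for T(n) = 39T(n/6) + O(n^2):

a = 39, b = 6, c = 2
log_b(a) = log_6(39) = 2.0447

Case 1: c = 2 < log_6(39) = 2.0447
T(n) = O(n^(log_6 39))

For T(n) = 39T(n/6) + O(n^2): log_6(39) = 2.0447. This is Case 1 of the Master Theorem (c < log_b(a), work dominated by leaves), giving O(n^(log_6 39)).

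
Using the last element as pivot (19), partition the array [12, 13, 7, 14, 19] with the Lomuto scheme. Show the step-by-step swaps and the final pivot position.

Lomuto partition with pivot = 19:

Initial array: [12, 13, 7, 14, 19]

arr[0]=12 <= 19: swap with position 0, array becomes [12, 13, 7, 14, 19]
arr[1]=13 <= 19: swap with position 1, array becomes [12, 13, 7, 14, 19]
arr[2]=7 <= 19: swap with position 2, array becomes [12, 13, 7, 14, 19]
arr[3]=14 <= 19: swap with position 3, array becomes [12, 13, 7, 14, 19]

Place pivot at position 4: [12, 13, 7, 14, 19]
Pivot position: 4

After partitioning with pivot 19, the array becomes [12, 13, 7, 14, 19]. The pivot is placed at index 4. All elements to the left of the pivot are <= 19, and all elements to the right are > 19.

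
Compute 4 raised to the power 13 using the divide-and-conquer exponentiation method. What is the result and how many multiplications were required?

Computing 4^13 by squaring (build up from 4^1; each line after the first costs one multiplication):

4^1 = 4
4^2 = (4^1)^2 = 4^2 = 16
4^3 = 4 * 4^2 = 4 * 16 = 64
4^6 = (4^3)^2 = 64^2 = 4096
4^12 = (4^6)^2 = 4096^2 = 16777216
4^13 = 4 * 4^12 = 4 * 16777216 = 67108864

Result: 67108864
Multiplications needed: 5 (5 lines after 4^1)

4^13 = 67108864. Using exponentiation by squaring, this requires 5 multiplications. The key idea: if the exponent is even, square the half-power; if odd, multiply by the base once.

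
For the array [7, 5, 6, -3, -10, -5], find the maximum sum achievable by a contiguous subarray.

Using Kadane's algorithm on [7, 5, 6, -3, -10, -5]:

Scanning through the array:
Position 1 (value 5): max_ending_here = 12, max_so_far = 12
Position 2 (value 6): max_ending_here = 18, max_so_far = 18
Position 3 (value -3): max_ending_here = 15, max_so_far = 18
Position 4 (value -10): max_ending_here = 5, max_so_far = 18
Position 5 (value -5): max_ending_here = 0, max_so_far = 18

Maximum subarray: [7, 5, 6]
Maximum sum: 18

The maximum subarray is [7, 5, 6] with sum 18. This subarray runs from index 0 to index 2.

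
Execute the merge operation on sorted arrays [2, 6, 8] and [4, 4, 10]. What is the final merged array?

Merging process:

Compare 2 vs 4: take 2 from left. Merged: [2]
Compare 6 vs 4: take 4 from right. Merged: [2, 4]
Compare 6 vs 4: take 4 from right. Merged: [2, 4, 4]
Compare 6 vs 10: take 6 from left. Merged: [2, 4, 4, 6]
Compare 8 vs 10: take 8 from left. Merged: [2, 4, 4, 6, 8]
Append remaining from right: [10]. Merged: [2, 4, 4, 6, 8, 10]

Final merged array: [2, 4, 4, 6, 8, 10]
Total comparisons: 5

The merged array is [2, 4, 4, 6, 8, 10], requiring 5 comparisons. The merge step runs in O(n) time where n is the total number of elements.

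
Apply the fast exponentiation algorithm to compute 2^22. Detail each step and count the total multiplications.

Computing 2^22 by squaring (build up from 2^1; each line after the first costs one multiplication):

2^1 = 2
2^2 = (2^1)^2 = 2^2 = 4
2^4 = (2^2)^2 = 4^2 = 16
2^5 = 2 * 2^4 = 2 * 16 = 32
2^10 = (2^5)^2 = 32^2 = 1024
2^11 = 2 * 2^10 = 2 * 1024 = 2048
2^22 = (2^11)^2 = 2048^2 = 4194304

Result: 4194304
Multiplications needed: 6 (6 lines after 2^1)

2^22 = 4194304. Using exponentiation by squaring, this requires 6 multiplications. The key idea: if the exponent is even, square the half-power; if odd, multiply by the base once.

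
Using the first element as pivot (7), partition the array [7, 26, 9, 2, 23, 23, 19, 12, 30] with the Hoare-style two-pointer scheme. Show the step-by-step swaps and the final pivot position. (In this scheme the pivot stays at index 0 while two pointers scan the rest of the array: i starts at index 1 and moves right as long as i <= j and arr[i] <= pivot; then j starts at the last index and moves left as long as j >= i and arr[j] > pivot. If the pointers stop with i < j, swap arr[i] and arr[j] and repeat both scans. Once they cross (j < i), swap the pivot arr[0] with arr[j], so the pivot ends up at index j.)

Hoare-style two-pointer partition with pivot = 7:

Initial array: [7, 26, 9, 2, 23, 23, 19, 12, 30]

Pointers start at i = 1, j = 8.
i stops at index 1 (arr[1]=26 > 7), j stops at index 3 (arr[3]=2 <= 7): swap arr[1] and arr[3], array becomes [7, 2, 9, 26, 23, 23, 19, 12, 30]
i ends at 2, j ends at 1: the pointers have crossed (j < i), so scanning stops.

Swap pivot arr[0] with arr[1] to place pivot at position 1: [2, 7, 9, 26, 23, 23, 19, 12, 30]
Pivot position: 1

After partitioning with pivot 7, the array becomes [2, 7, 9, 26, 23, 23, 19, 12, 30]. The pivot is placed at index 1. All elements to the left of the pivot are <= 7, and all elements to the right are > 7.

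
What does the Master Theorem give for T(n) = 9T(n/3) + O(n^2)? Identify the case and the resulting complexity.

Master Theorem for T(n) = 9T(n/3) + O(n^2):

a = 9, b = 3, c = 2
log_b(a) = log_3(9) = 2.0000

Case 2: c = 2 = log_3(9) = 2.0000
T(n) = O(n^2 log n) = O(n^2 log n)

For T(n) = 9T(n/3) + O(n^2): log_3(9) = 2.0000. This is Case 2 of the Master Theorem (c = log_b(a), equal work at all levels), giving O(n^2 log n).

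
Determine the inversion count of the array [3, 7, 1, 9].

Finding inversions in [3, 7, 1, 9]:

(0, 2): arr[0]=3 > arr[2]=1
(1, 2): arr[1]=7 > arr[2]=1

Total inversions: 2

The array has 2 inversion(s): (0,2), (1,2). Each pair (i,j) satisfies i < j and arr[i] > arr[j].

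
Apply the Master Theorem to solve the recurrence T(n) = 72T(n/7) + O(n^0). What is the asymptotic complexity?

Master Theorem for T(n) = 72T(n/7) + O(n^0):

a = 72, b = 7, c = 0
log_b(a) = log_7(72) = 2.1978

Case 1: c = 0 < log_7(72) = 2.1978
T(n) = O(n^(log_7 72))

For T(n) = 72T(n/7) + O(n^0): log_7(72) = 2.1978. This is Case 1 of the Master Theorem (c < log_b(a), work dominated by leaves), giving O(n^(log_7 72)).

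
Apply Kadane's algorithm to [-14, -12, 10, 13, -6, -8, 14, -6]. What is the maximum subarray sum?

Using Kadane's algorithm on [-14, -12, 10, 13, -6, -8, 14, -6]:

Scanning through the array:
Position 1 (value -12): max_ending_here = -12, max_so_far = -12
Position 2 (value 10): max_ending_here = 10, max_so_far = 10
Position 3 (value 13): max_ending_here = 23, max_so_far = 23
Position 4 (value -6): max_ending_here = 17, max_so_far = 23
Position 5 (value -8): max_ending_here = 9, max_so_far = 23
Position 6 (value 14): max_ending_here = 23, max_so_far = 23
Position 7 (value -6): max_ending_here = 17, max_so_far = 23

Maximum subarray: [10, 13]
Maximum sum: 23

The maximum subarray is [10, 13] with sum 23. This subarray runs from index 2 to index 3.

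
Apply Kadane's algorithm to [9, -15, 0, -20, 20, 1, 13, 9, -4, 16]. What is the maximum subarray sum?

Using Kadane's algorithm on [9, -15, 0, -20, 20, 1, 13, 9, -4, 16]:

Scanning through the array:
Position 1 (value -15): max_ending_here = -6, max_so_far = 9
Position 2 (value 0): max_ending_here = 0, max_so_far = 9
Position 3 (value -20): max_ending_here = -20, max_so_far = 9
Position 4 (value 20): max_ending_here = 20, max_so_far = 20
Position 5 (value 1): max_ending_here = 21, max_so_far = 21
Position 6 (value 13): max_ending_here = 34, max_so_far = 34
Position 7 (value 9): max_ending_here = 43, max_so_far = 43
Position 8 (value -4): max_ending_here = 39, max_so_far = 43
Position 9 (value 16): max_ending_here = 55, max_so_far = 55

Maximum subarray: [20, 1, 13, 9, -4, 16]
Maximum sum: 55

The maximum subarray is [20, 1, 13, 9, -4, 16] with sum 55. This subarray runs from index 4 to index 9.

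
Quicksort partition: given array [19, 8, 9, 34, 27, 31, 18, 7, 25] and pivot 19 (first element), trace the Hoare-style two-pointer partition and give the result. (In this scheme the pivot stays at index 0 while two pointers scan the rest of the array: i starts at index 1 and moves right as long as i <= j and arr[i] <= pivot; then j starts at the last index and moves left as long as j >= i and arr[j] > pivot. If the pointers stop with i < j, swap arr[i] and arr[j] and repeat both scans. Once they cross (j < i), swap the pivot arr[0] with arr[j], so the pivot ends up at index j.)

Hoare-style two-pointer partition with pivot = 19:

Initial array: [19, 8, 9, 34, 27, 31, 18, 7, 25]

Pointers start at i = 1, j = 8.
i stops at index 3 (arr[3]=34 > 19), j stops at index 7 (arr[7]=7 <= 19): swap arr[3] and arr[7], array becomes [19, 8, 9, 7, 27, 31, 18, 34, 25]
i stops at index 4 (arr[4]=27 > 19), j stops at index 6 (arr[6]=18 <= 19): swap arr[4] and arr[6], array becomes [19, 8, 9, 7, 18, 31, 27, 34, 25]
i ends at 5, j ends at 4: the pointers have crossed (j < i), so scanning stops.

Swap pivot arr[0] with arr[4] to place pivot at position 4: [18, 8, 9, 7, 19, 31, 27, 34, 25]
Pivot position: 4

After partitioning with pivot 19, the array becomes [18, 8, 9, 7, 19, 31, 27, 34, 25]. The pivot is placed at index 4. All elements to the left of the pivot are <= 19, and all elements to the right are > 19.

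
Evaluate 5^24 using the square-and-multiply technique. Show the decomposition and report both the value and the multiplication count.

Computing 5^24 by squaring (build up from 5^1; each line after the first costs one multiplication):

5^1 = 5
5^2 = (5^1)^2 = 5^2 = 25
5^3 = 5 * 5^2 = 5 * 25 = 125
5^6 = (5^3)^2 = 125^2 = 15625
5^12 = (5^6)^2 = 15625^2 = 244140625
5^24 = (5^12)^2 = 244140625^2 = 59604644775390625

Result: 59604644775390625
Multiplications needed: 5 (5 lines after 5^1)

5^24 = 59604644775390625. Using exponentiation by squaring, this requires 5 multiplications. The key idea: if the exponent is even, square the half-power; if odd, multiply by the base once.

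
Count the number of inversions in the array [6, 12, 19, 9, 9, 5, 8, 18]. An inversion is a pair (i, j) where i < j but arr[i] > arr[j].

Finding inversions in [6, 12, 19, 9, 9, 5, 8, 18]:

(0, 5): arr[0]=6 > arr[5]=5
(1, 3): arr[1]=12 > arr[3]=9
(1, 4): arr[1]=12 > arr[4]=9
(1, 5): arr[1]=12 > arr[5]=5
(1, 6): arr[1]=12 > arr[6]=8
(2, 3): arr[2]=19 > arr[3]=9
(2, 4): arr[2]=19 > arr[4]=9
(2, 5): arr[2]=19 > arr[5]=5
(2, 6): arr[2]=19 > arr[6]=8
(2, 7): arr[2]=19 > arr[7]=18
(3, 5): arr[3]=9 > arr[5]=5
(3, 6): arr[3]=9 > arr[6]=8
(4, 5): arr[4]=9 > arr[5]=5
(4, 6): arr[4]=9 > arr[6]=8

Total inversions: 14

The array has 14 inversion(s): (0,5), (1,3), (1,4), (1,5), (1,6), (2,3), (2,4), (2,5), (2,6), (2,7), (3,5), (3,6), (4,5), (4,6). Each pair (i,j) satisfies i < j and arr[i] > arr[j].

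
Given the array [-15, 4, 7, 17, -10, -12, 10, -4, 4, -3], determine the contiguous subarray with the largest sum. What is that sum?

Using Kadane's algorithm on [-15, 4, 7, 17, -10, -12, 10, -4, 4, -3]:

Scanning through the array:
Position 1 (value 4): max_ending_here = 4, max_so_far = 4
Position 2 (value 7): max_ending_here = 11, max_so_far = 11
Position 3 (value 17): max_ending_here = 28, max_so_far = 28
Position 4 (value -10): max_ending_here = 18, max_so_far = 28
Position 5 (value -12): max_ending_here = 6, max_so_far = 28
Position 6 (value 10): max_ending_here = 16, max_so_far = 28
Position 7 (value -4): max_ending_here = 12, max_so_far = 28
Position 8 (value 4): max_ending_here = 16, max_so_far = 28
Position 9 (value -3): max_ending_here = 13, max_so_far = 28

Maximum subarray: [4, 7, 17]
Maximum sum: 28

The maximum subarray is [4, 7, 17] with sum 28. This subarray runs from index 1 to index 3.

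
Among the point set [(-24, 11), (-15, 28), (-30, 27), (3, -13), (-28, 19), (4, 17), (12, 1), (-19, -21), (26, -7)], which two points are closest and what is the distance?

Computing all pairwise distances among 9 points:

d((-24, 11), (-15, 28)) = 19.2354
d((-24, 11), (-30, 27)) = 17.088
d((-24, 11), (3, -13)) = 36.1248
d((-24, 11), (-28, 19)) = 8.9443
d((-24, 11), (4, 17)) = 28.6356
d((-24, 11), (12, 1)) = 37.3631
d((-24, 11), (-19, -21)) = 32.3883
d((-24, 11), (26, -7)) = 53.1413
d((-15, 28), (-30, 27)) = 15.0333
d((-15, 28), (3, -13)) = 44.7772
d((-15, 28), (-28, 19)) = 15.8114
d((-15, 28), (4, 17)) = 21.9545
d((-15, 28), (12, 1)) = 38.1838
d((-15, 28), (-19, -21)) = 49.163
d((-15, 28), (26, -7)) = 53.9073
d((-30, 27), (3, -13)) = 51.8556
d((-30, 27), (-28, 19)) = 8.2462 <-- minimum
d((-30, 27), (4, 17)) = 35.4401
d((-30, 27), (12, 1)) = 49.3964
d((-30, 27), (-19, -21)) = 49.2443
d((-30, 27), (26, -7)) = 65.5134
d((3, -13), (-28, 19)) = 44.5533
d((3, -13), (4, 17)) = 30.0167
d((3, -13), (12, 1)) = 16.6433
d((3, -13), (-19, -21)) = 23.4094
d((3, -13), (26, -7)) = 23.7697
d((-28, 19), (4, 17)) = 32.0624
d((-28, 19), (12, 1)) = 43.8634
d((-28, 19), (-19, -21)) = 41.0
d((-28, 19), (26, -7)) = 59.9333
d((4, 17), (12, 1)) = 17.8885
d((4, 17), (-19, -21)) = 44.4185
d((4, 17), (26, -7)) = 32.5576
d((12, 1), (-19, -21)) = 38.0132
d((12, 1), (26, -7)) = 16.1245
d((-19, -21), (26, -7)) = 47.1275

Closest pair: (-30, 27) and (-28, 19) with distance 8.2462

The closest pair is (-30, 27) and (-28, 19) with Euclidean distance 8.2462. For 9 points, brute-force pairwise comparison is shown above. For large n, the divide-and-conquer algorithm (sort by x, recurse on halves, check the dividing strip) achieves O(n log n).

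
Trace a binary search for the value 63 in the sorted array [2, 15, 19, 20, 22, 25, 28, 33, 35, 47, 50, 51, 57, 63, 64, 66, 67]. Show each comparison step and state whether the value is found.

Binary search for 63 in [2, 15, 19, 20, 22, 25, 28, 33, 35, 47, 50, 51, 57, 63, 64, 66, 67]:

lo=0, hi=16, mid=8, arr[mid]=35 -> 35 < 63, search right half
lo=9, hi=16, mid=12, arr[mid]=57 -> 57 < 63, search right half
lo=13, hi=16, mid=14, arr[mid]=64 -> 64 > 63, search left half
lo=13, hi=13, mid=13, arr[mid]=63 -> Found target at index 13!

Binary search finds 63 at index 13 after 4 comparisons. The search repeatedly halves the search space by comparing with the middle element.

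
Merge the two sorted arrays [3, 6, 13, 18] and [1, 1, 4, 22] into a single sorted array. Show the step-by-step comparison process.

Merging process:

Compare 3 vs 1: take 1 from right. Merged: [1]
Compare 3 vs 1: take 1 from right. Merged: [1, 1]
Compare 3 vs 4: take 3 from left. Merged: [1, 1, 3]
Compare 6 vs 4: take 4 from right. Merged: [1, 1, 3, 4]
Compare 6 vs 22: take 6 from left. Merged: [1, 1, 3, 4, 6]
Compare 13 vs 22: take 13 from left. Merged: [1, 1, 3, 4, 6, 13]
Compare 18 vs 22: take 18 from left. Merged: [1, 1, 3, 4, 6, 13, 18]
Append remaining from right: [22]. Merged: [1, 1, 3, 4, 6, 13, 18, 22]

Final merged array: [1, 1, 3, 4, 6, 13, 18, 22]
Total comparisons: 7

The merged array is [1, 1, 3, 4, 6, 13, 18, 22], requiring 7 comparisons. The merge step runs in O(n) time where n is the total number of elements.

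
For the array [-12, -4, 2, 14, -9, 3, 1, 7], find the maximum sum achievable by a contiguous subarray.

Using Kadane's algorithm on [-12, -4, 2, 14, -9, 3, 1, 7]:

Scanning through the array:
Position 1 (value -4): max_ending_here = -4, max_so_far = -4
Position 2 (value 2): max_ending_here = 2, max_so_far = 2
Position 3 (value 14): max_ending_here = 16, max_so_far = 16
Position 4 (value -9): max_ending_here = 7, max_so_far = 16
Position 5 (value 3): max_ending_here = 10, max_so_far = 16
Position 6 (value 1): max_ending_here = 11, max_so_far = 16
Position 7 (value 7): max_ending_here = 18, max_so_far = 18

Maximum subarray: [2, 14, -9, 3, 1, 7]
Maximum sum: 18

The maximum subarray is [2, 14, -9, 3, 1, 7] with sum 18. This subarray runs from index 2 to index 7.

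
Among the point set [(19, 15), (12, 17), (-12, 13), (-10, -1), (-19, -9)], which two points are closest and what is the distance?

Computing all pairwise distances among 5 points:

d((19, 15), (12, 17)) = 7.2801 <-- minimum
d((19, 15), (-12, 13)) = 31.0644
d((19, 15), (-10, -1)) = 33.121
d((19, 15), (-19, -9)) = 44.9444
d((12, 17), (-12, 13)) = 24.3311
d((12, 17), (-10, -1)) = 28.4253
d((12, 17), (-19, -9)) = 40.4599
d((-12, 13), (-10, -1)) = 14.1421
d((-12, 13), (-19, -9)) = 23.0868
d((-10, -1), (-19, -9)) = 12.0416

Closest pair: (19, 15) and (12, 17) with distance 7.2801

The closest pair is (19, 15) and (12, 17) with Euclidean distance 7.2801. For 5 points, brute-force pairwise comparison is shown above. For large n, the divide-and-conquer algorithm (sort by x, recurse on halves, check the dividing strip) achieves O(n log n).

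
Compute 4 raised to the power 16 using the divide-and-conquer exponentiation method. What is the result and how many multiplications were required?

Computing 4^16 by squaring (build up from 4^1; each line after the first costs one multiplication):

4^1 = 4
4^2 = (4^1)^2 = 4^2 = 16
4^4 = (4^2)^2 = 16^2 = 256
4^8 = (4^4)^2 = 256^2 = 65536
4^16 = (4^8)^2 = 65536^2 = 4294967296

Result: 4294967296
Multiplications needed: 4 (4 lines after 4^1)

4^16 = 4294967296. Using exponentiation by squaring, this requires 4 multiplications. The key idea: if the exponent is even, square the half-power; if odd, multiply by the base once.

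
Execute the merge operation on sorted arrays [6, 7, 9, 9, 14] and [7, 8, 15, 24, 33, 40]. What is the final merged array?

Merging process:

Compare 6 vs 7: take 6 from left. Merged: [6]
Compare 7 vs 7: take 7 from left. Merged: [6, 7]
Compare 9 vs 7: take 7 from right. Merged: [6, 7, 7]
Compare 9 vs 8: take 8 from right. Merged: [6, 7, 7, 8]
Compare 9 vs 15: take 9 from left. Merged: [6, 7, 7, 8, 9]
Compare 9 vs 15: take 9 from left. Merged: [6, 7, 7, 8, 9, 9]
Compare 14 vs 15: take 14 from left. Merged: [6, 7, 7, 8, 9, 9, 14]
Append remaining from right: [15, 24, 33, 40]. Merged: [6, 7, 7, 8, 9, 9, 14, 15, 24, 33, 40]

Final merged array: [6, 7, 7, 8, 9, 9, 14, 15, 24, 33, 40]
Total comparisons: 7

The merged array is [6, 7, 7, 8, 9, 9, 14, 15, 24, 33, 40], requiring 7 comparisons. The merge step runs in O(n) time where n is the total number of elements.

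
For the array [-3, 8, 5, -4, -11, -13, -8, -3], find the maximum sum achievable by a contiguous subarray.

Using Kadane's algorithm on [-3, 8, 5, -4, -11, -13, -8, -3]:

Scanning through the array:
Position 1 (value 8): max_ending_here = 8, max_so_far = 8
Position 2 (value 5): max_ending_here = 13, max_so_far = 13
Position 3 (value -4): max_ending_here = 9, max_so_far = 13
Position 4 (value -11): max_ending_here = -2, max_so_far = 13
Position 5 (value -13): max_ending_here = -13, max_so_far = 13
Position 6 (value -8): max_ending_here = -8, max_so_far = 13
Position 7 (value -3): max_ending_here = -3, max_so_far = 13

Maximum subarray: [8, 5]
Maximum sum: 13

The maximum subarray is [8, 5] with sum 13. This subarray runs from index 1 to index 2.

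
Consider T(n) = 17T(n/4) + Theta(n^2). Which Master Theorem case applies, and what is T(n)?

Master Theorem for T(n) = 17T(n/4) + O(n^2):

a = 17, b = 4, c = 2
log_b(a) = log_4(17) = 2.0437

Case 1: c = 2 < log_4(17) = 2.0437
T(n) = O(n^(log_4 17))

For T(n) = 17T(n/4) + O(n^2): log_4(17) = 2.0437. This is Case 1 of the Master Theorem (c < log_b(a), work dominated by leaves), giving O(n^(log_4 17)).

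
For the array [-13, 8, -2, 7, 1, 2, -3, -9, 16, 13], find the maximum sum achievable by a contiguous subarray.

Using Kadane's algorithm on [-13, 8, -2, 7, 1, 2, -3, -9, 16, 13]:

Scanning through the array:
Position 1 (value 8): max_ending_here = 8, max_so_far = 8
Position 2 (value -2): max_ending_here = 6, max_so_far = 8
Position 3 (value 7): max_ending_here = 13, max_so_far = 13
Position 4 (value 1): max_ending_here = 14, max_so_far = 14
Position 5 (value 2): max_ending_here = 16, max_so_far = 16
Position 6 (value -3): max_ending_here = 13, max_so_far = 16
Position 7 (value -9): max_ending_here = 4, max_so_far = 16
Position 8 (value 16): max_ending_here = 20, max_so_far = 20
Position 9 (value 13): max_ending_here = 33, max_so_far = 33

Maximum subarray: [8, -2, 7, 1, 2, -3, -9, 16, 13]
Maximum sum: 33

The maximum subarray is [8, -2, 7, 1, 2, -3, -9, 16, 13] with sum 33. This subarray runs from index 1 to index 9.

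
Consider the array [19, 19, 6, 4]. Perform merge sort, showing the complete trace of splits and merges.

Merge sort trace:

Split: [19, 19, 6, 4] -> [19, 19] and [6, 4]
  Split: [19, 19] -> [19] and [19]
  Merge: [19] + [19] -> [19, 19]
  Split: [6, 4] -> [6] and [4]
  Merge: [6] + [4] -> [4, 6]
Merge: [19, 19] + [4, 6] -> [4, 6, 19, 19]

Final sorted array: [4, 6, 19, 19]

The merge sort proceeds by recursively splitting the array and merging sorted halves.
After all merges, the sorted array is [4, 6, 19, 19].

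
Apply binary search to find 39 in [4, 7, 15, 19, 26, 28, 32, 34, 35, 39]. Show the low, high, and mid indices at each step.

Binary search for 39 in [4, 7, 15, 19, 26, 28, 32, 34, 35, 39]:

lo=0, hi=9, mid=4, arr[mid]=26 -> 26 < 39, search right half
lo=5, hi=9, mid=7, arr[mid]=34 -> 34 < 39, search right half
lo=8, hi=9, mid=8, arr[mid]=35 -> 35 < 39, search right half
lo=9, hi=9, mid=9, arr[mid]=39 -> Found target at index 9!

Binary search finds 39 at index 9 after 4 comparisons. The search repeatedly halves the search space by comparing with the middle element.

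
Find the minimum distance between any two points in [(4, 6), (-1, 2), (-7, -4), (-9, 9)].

Computing all pairwise distances among 4 points:

d((4, 6), (-1, 2)) = 6.4031 <-- minimum
d((4, 6), (-7, -4)) = 14.8661
d((4, 6), (-9, 9)) = 13.3417
d((-1, 2), (-7, -4)) = 8.4853
d((-1, 2), (-9, 9)) = 10.6301
d((-7, -4), (-9, 9)) = 13.1529

Closest pair: (4, 6) and (-1, 2) with distance 6.4031

The closest pair is (4, 6) and (-1, 2) with Euclidean distance 6.4031. For 4 points, brute-force pairwise comparison is shown above. For large n, the divide-and-conquer algorithm (sort by x, recurse on halves, check the dividing strip) achieves O(n log n).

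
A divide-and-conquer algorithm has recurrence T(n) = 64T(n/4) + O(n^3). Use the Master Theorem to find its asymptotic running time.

Master Theorem for T(n) = 64T(n/4) + O(n^3):

a = 64, b = 4, c = 3
log_b(a) = log_4(64) = 3.0000

Case 2: c = 3 = log_4(64) = 3.0000
T(n) = O(n^3 log n) = O(n^3 log n)

For T(n) = 64T(n/4) + O(n^3): log_4(64) = 3.0000. This is Case 2 of the Master Theorem (c = log_b(a), equal work at all levels), giving O(n^3 log n).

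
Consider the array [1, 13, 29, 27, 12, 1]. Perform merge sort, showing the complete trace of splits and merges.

Merge sort trace:

Split: [1, 13, 29, 27, 12, 1] -> [1, 13, 29] and [27, 12, 1]
  Split: [1, 13, 29] -> [1] and [13, 29]
    Split: [13, 29] -> [13] and [29]
    Merge: [13] + [29] -> [13, 29]
  Merge: [1] + [13, 29] -> [1, 13, 29]
  Split: [27, 12, 1] -> [27] and [12, 1]
    Split: [12, 1] -> [12] and [1]
    Merge: [12] + [1] -> [1, 12]
  Merge: [27] + [1, 12] -> [1, 12, 27]
Merge: [1, 13, 29] + [1, 12, 27] -> [1, 1, 12, 13, 27, 29]

Final sorted array: [1, 1, 12, 13, 27, 29]

The merge sort proceeds by recursively splitting the array and merging sorted halves.
After all merges, the sorted array is [1, 1, 12, 13, 27, 29].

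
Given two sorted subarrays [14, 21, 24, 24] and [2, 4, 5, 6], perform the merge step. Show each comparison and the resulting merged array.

Merging process:

Compare 14 vs 2: take 2 from right. Merged: [2]
Compare 14 vs 4: take 4 from right. Merged: [2, 4]
Compare 14 vs 5: take 5 from right. Merged: [2, 4, 5]
Compare 14 vs 6: take 6 from right. Merged: [2, 4, 5, 6]
Append remaining from left: [14, 21, 24, 24]. Merged: [2, 4, 5, 6, 14, 21, 24, 24]

Final merged array: [2, 4, 5, 6, 14, 21, 24, 24]
Total comparisons: 4

The merged array is [2, 4, 5, 6, 14, 21, 24, 24], requiring 4 comparisons. The merge step runs in O(n) time where n is the total number of elements.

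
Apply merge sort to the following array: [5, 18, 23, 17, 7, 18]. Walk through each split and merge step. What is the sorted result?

Merge sort trace:

Split: [5, 18, 23, 17, 7, 18] -> [5, 18, 23] and [17, 7, 18]
  Split: [5, 18, 23] -> [5] and [18, 23]
    Split: [18, 23] -> [18] and [23]
    Merge: [18] + [23] -> [18, 23]
  Merge: [5] + [18, 23] -> [5, 18, 23]
  Split: [17, 7, 18] -> [17] and [7, 18]
    Split: [7, 18] -> [7] and [18]
    Merge: [7] + [18] -> [7, 18]
  Merge: [17] + [7, 18] -> [7, 17, 18]
Merge: [5, 18, 23] + [7, 17, 18] -> [5, 7, 17, 18, 18, 23]

Final sorted array: [5, 7, 17, 18, 18, 23]

The merge sort proceeds by recursively splitting the array and merging sorted halves.
After all merges, the sorted array is [5, 7, 17, 18, 18, 23].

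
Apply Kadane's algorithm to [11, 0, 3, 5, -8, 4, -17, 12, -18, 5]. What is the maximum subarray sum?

Using Kadane's algorithm on [11, 0, 3, 5, -8, 4, -17, 12, -18, 5]:

Scanning through the array:
Position 1 (value 0): max_ending_here = 11, max_so_far = 11
Position 2 (value 3): max_ending_here = 14, max_so_far = 14
Position 3 (value 5): max_ending_here = 19, max_so_far = 19
Position 4 (value -8): max_ending_here = 11, max_so_far = 19
Position 5 (value 4): max_ending_here = 15, max_so_far = 19
Position 6 (value -17): max_ending_here = -2, max_so_far = 19
Position 7 (value 12): max_ending_here = 12, max_so_far = 19
Position 8 (value -18): max_ending_here = -6, max_so_far = 19
Position 9 (value 5): max_ending_here = 5, max_so_far = 19

Maximum subarray: [11, 0, 3, 5]
Maximum sum: 19

The maximum subarray is [11, 0, 3, 5] with sum 19. This subarray runs from index 0 to index 3.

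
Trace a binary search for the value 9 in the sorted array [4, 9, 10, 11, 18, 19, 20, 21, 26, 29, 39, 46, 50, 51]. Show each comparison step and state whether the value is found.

Binary search for 9 in [4, 9, 10, 11, 18, 19, 20, 21, 26, 29, 39, 46, 50, 51]:

lo=0, hi=13, mid=6, arr[mid]=20 -> 20 > 9, search left half
lo=0, hi=5, mid=2, arr[mid]=10 -> 10 > 9, search left half
lo=0, hi=1, mid=0, arr[mid]=4 -> 4 < 9, search right half
lo=1, hi=1, mid=1, arr[mid]=9 -> Found target at index 1!

Binary search finds 9 at index 1 after 4 comparisons. The search repeatedly halves the search space by comparing with the middle element.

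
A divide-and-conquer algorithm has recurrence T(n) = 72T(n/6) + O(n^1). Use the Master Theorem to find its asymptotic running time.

Master Theorem for T(n) = 72T(n/6) + O(n^1):

a = 72, b = 6, c = 1
log_b(a) = log_6(72) = 2.3869

Case 1: c = 1 < log_6(72) = 2.3869
T(n) = O(n^(log_6 72))

For T(n) = 72T(n/6) + O(n^1): log_6(72) = 2.3869. This is Case 1 of the Master Theorem (c < log_b(a), work dominated by leaves), giving O(n^(log_6 72)).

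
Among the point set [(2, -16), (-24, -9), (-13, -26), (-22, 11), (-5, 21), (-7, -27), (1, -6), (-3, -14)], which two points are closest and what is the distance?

Computing all pairwise distances among 8 points:

d((2, -16), (-24, -9)) = 26.9258
d((2, -16), (-13, -26)) = 18.0278
d((2, -16), (-22, 11)) = 36.1248
d((2, -16), (-5, 21)) = 37.6563
d((2, -16), (-7, -27)) = 14.2127
d((2, -16), (1, -6)) = 10.0499
d((2, -16), (-3, -14)) = 5.3852 <-- minimum
d((-24, -9), (-13, -26)) = 20.2485
d((-24, -9), (-22, 11)) = 20.0998
d((-24, -9), (-5, 21)) = 35.5106
d((-24, -9), (-7, -27)) = 24.7588
d((-24, -9), (1, -6)) = 25.1794
d((-24, -9), (-3, -14)) = 21.587
d((-13, -26), (-22, 11)) = 38.0789
d((-13, -26), (-5, 21)) = 47.676
d((-13, -26), (-7, -27)) = 6.0828
d((-13, -26), (1, -6)) = 24.4131
d((-13, -26), (-3, -14)) = 15.6205
d((-22, 11), (-5, 21)) = 19.7231
d((-22, 11), (-7, -27)) = 40.8534
d((-22, 11), (1, -6)) = 28.6007
d((-22, 11), (-3, -14)) = 31.4006
d((-5, 21), (-7, -27)) = 48.0416
d((-5, 21), (1, -6)) = 27.6586
d((-5, 21), (-3, -14)) = 35.0571
d((-7, -27), (1, -6)) = 22.4722
d((-7, -27), (-3, -14)) = 13.6015
d((1, -6), (-3, -14)) = 8.9443

Closest pair: (2, -16) and (-3, -14) with distance 5.3852

The closest pair is (2, -16) and (-3, -14) with Euclidean distance 5.3852. For 8 points, brute-force pairwise comparison is shown above. For large n, the divide-and-conquer algorithm (sort by x, recurse on halves, check the dividing strip) achieves O(n log n).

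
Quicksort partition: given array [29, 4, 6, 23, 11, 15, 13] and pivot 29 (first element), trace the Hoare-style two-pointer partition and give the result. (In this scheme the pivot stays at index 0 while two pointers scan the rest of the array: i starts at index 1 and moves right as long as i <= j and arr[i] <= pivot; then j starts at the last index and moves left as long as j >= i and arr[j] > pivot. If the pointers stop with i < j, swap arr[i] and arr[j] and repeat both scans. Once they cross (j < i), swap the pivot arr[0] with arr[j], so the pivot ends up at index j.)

Hoare-style two-pointer partition with pivot = 29:

Initial array: [29, 4, 6, 23, 11, 15, 13]

Pointers start at i = 1, j = 6.
i ends at 7, j ends at 6: the pointers have crossed (j < i), so scanning stops.

Swap pivot arr[0] with arr[6] to place pivot at position 6: [13, 4, 6, 23, 11, 15, 29]
Pivot position: 6

After partitioning with pivot 29, the array becomes [13, 4, 6, 23, 11, 15, 29]. The pivot is placed at index 6. All elements to the left of the pivot are <= 29, and all elements to the right are > 29.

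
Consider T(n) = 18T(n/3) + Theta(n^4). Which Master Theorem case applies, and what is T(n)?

Master Theorem for T(n) = 18T(n/3) + O(n^4):

a = 18, b = 3, c = 4
log_b(a) = log_3(18) = 2.6309

Case 3: c = 4 > log_3(18) = 2.6309
T(n) = O(n^4) = O(n^4)

For T(n) = 18T(n/3) + O(n^4): log_3(18) = 2.6309. This is Case 3 of the Master Theorem (c > log_b(a), work dominated by root), giving O(n^4).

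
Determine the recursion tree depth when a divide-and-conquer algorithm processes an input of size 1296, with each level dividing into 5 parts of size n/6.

For divide and conquer with division factor 6:

Problem sizes at each level:
Level 0: 1296
Level 1: 216
Level 2: 36
Level 3: 6
Level 4: 1

The root is level 0 and the size-1 base case is level 4 (the tree spans levels 0 through 4, i.e. 5 levels counting the root), so the depth is the number of divisions: log_6(1296) = 4

The recursion tree depth is log_6(1296) = 4. At each level, the problem size is divided by 6, so it takes 4 divisions to reduce to a base case of size 1. The algorithm makes 5 recursive calls at each level.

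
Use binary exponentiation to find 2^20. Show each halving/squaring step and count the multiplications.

Computing 2^20 by squaring (build up from 2^1; each line after the first costs one multiplication):

2^1 = 2
2^2 = (2^1)^2 = 2^2 = 4
2^4 = (2^2)^2 = 4^2 = 16
2^5 = 2 * 2^4 = 2 * 16 = 32
2^10 = (2^5)^2 = 32^2 = 1024
2^20 = (2^10)^2 = 1024^2 = 1048576

Result: 1048576
Multiplications needed: 5 (5 lines after 2^1)

2^20 = 1048576. Using exponentiation by squaring, this requires 5 multiplications. The key idea: if the exponent is even, square the half-power; if odd, multiply by the base once.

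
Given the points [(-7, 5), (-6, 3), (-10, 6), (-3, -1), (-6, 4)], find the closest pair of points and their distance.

Computing all pairwise distances among 5 points:

d((-7, 5), (-6, 3)) = 2.2361
d((-7, 5), (-10, 6)) = 3.1623
d((-7, 5), (-3, -1)) = 7.2111
d((-7, 5), (-6, 4)) = 1.4142
d((-6, 3), (-10, 6)) = 5.0
d((-6, 3), (-3, -1)) = 5.0
d((-6, 3), (-6, 4)) = 1.0 <-- minimum
d((-10, 6), (-3, -1)) = 9.8995
d((-10, 6), (-6, 4)) = 4.4721
d((-3, -1), (-6, 4)) = 5.831

Closest pair: (-6, 3) and (-6, 4) with distance 1.0

The closest pair is (-6, 3) and (-6, 4) with Euclidean distance 1.0. For 5 points, brute-force pairwise comparison is shown above. For large n, the divide-and-conquer algorithm (sort by x, recurse on halves, check the dividing strip) achieves O(n log n).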